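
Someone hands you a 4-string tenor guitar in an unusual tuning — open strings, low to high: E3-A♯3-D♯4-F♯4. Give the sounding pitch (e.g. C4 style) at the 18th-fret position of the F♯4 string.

C6

Each fret is one semitone, so F♯4 + 18 = C6.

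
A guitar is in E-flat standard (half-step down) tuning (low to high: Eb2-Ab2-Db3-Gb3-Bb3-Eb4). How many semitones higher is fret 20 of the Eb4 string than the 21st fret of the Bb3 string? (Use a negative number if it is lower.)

Eb4 at fret 20 → B5 (MIDI 83); Bb3 at fret 21 → G5 (MIDI 79).
83 − 79 = 4, so the two pitches are 4 semitones apart.

4 semitones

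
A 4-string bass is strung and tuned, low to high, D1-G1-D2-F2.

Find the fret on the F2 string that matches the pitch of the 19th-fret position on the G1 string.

9

G1 at fret 19 is G1 + 19 semitones = D3.
The open F2 string is 10 semitones above the open G1, so the same pitch on the F2 string lies at fret 19 − 10 = 9.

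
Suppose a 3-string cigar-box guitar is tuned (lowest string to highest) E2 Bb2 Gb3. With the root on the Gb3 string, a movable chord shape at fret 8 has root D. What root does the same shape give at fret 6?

Moving from fret 8 to fret 6 shifts the root by -2 semitones.
D down 2 semitones is C.

C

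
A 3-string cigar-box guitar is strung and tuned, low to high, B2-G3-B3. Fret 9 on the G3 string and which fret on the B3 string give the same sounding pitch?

Fret 9 on G3 is MIDI 55 + 9 = 64 (E4). On the B3 string (open MIDI 59), that pitch is 64 − 59 = fret 5.

5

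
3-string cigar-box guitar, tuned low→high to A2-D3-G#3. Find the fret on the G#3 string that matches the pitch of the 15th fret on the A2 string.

4

Fret 15 on A2 is MIDI 45 + 15 = 60 (C4). On the G#3 string (open MIDI 56), that pitch is 60 − 56 = fret 4.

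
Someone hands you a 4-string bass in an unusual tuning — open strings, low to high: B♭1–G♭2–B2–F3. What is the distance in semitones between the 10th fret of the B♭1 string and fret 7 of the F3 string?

B♭1 at fret 10 → A♭2 (MIDI 44); F3 at fret 7 → C4 (MIDI 60).
44 − 60 = -16, so the two pitches are 16 semitones apart, with C4 the higher.

16 semitones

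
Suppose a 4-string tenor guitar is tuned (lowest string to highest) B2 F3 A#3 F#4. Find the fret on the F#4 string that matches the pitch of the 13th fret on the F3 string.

0

F3 at fret 13 is F3 + 13 semitones = F#4.
The open F#4 string is 13 semitones above the open F3, so the same pitch on the F#4 string lies at fret 13 − 13 = 0.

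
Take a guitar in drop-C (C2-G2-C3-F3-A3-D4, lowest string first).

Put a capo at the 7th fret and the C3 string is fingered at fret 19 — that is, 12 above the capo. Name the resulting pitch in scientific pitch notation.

The capo raises the open C3 by 7 semitones to G3; fretting 12 more gives C3 + 7 + 12 = C3 + 19 semitones = G4.

G4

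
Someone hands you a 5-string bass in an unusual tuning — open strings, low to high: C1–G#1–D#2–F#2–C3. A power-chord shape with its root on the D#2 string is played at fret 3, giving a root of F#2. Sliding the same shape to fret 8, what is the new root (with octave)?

Moving from fret 3 to fret 8 shifts the root by 5 semitones.
F#2 up 5 semitones is B2.

B2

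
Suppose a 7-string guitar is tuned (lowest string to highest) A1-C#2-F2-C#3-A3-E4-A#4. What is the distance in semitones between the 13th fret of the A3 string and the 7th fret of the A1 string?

30 semitones

A3 at fret 13 → A#4 (MIDI 70); A1 at fret 7 → E2 (MIDI 40).
70 − 40 = 30, so the two pitches are 30 semitones apart, with A#4 the higher.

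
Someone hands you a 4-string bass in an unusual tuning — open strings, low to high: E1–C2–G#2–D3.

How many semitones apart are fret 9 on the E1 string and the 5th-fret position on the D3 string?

18 semitones

E1 at fret 9 → C#2 (MIDI 37); D3 at fret 5 → G3 (MIDI 55).
37 − 55 = -18, so the two pitches are 18 semitones apart, with G3 the higher.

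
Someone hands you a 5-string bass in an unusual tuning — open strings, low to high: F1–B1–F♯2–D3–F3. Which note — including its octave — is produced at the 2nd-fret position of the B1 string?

C♯2

The open B1 string plus 2 semitones: B–C–C#.
The walk passes from B into C once, so the octave number goes from 1 to 2.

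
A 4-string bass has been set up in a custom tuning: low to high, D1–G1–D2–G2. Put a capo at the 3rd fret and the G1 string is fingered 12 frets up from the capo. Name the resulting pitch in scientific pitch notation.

A#2

The capo raises the open G1 by 3 semitones to A#1; fretting 12 more gives G1 + 3 + 12 = G1 + 15 semitones = A#2.
(Also written Bb.)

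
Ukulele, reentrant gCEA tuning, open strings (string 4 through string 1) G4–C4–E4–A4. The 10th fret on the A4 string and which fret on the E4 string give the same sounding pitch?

A4 at fret 10 is A4 + 10 semitones = G5.
The open E4 string is 5 semitones below the open A4, so the same pitch on the E4 string lies at fret 10 + 5 = 15.

15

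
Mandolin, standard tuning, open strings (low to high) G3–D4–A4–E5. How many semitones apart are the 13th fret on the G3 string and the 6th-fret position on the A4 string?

7 semitones

G3 at fret 13 → G#4 (MIDI 68); A4 at fret 6 → D#5 (MIDI 75).
68 − 75 = -7, so the two pitches are 7 semitones apart, with D#5 the higher.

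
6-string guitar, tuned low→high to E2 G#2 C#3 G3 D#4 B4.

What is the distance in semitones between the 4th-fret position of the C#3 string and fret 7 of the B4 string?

25 semitones

C#3 at fret 4 → F3 (MIDI 53); B4 at fret 7 → F#5 (MIDI 78).
53 − 78 = -25, so the two pitches are 25 semitones apart, with F#5 the higher.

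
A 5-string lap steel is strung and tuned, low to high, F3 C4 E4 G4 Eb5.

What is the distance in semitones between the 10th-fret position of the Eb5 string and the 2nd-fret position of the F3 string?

30 semitones

Eb5 at fret 10 → Db6 (MIDI 85); F3 at fret 2 → G3 (MIDI 55).
85 − 55 = 30, so the two pitches are 30 semitones apart, with Db6 the higher.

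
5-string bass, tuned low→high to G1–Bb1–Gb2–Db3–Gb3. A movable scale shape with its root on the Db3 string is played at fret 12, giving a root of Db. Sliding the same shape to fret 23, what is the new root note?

Moving from fret 12 to fret 23 shifts the root by 11 semitones.
Db up 11 semitones is C.

C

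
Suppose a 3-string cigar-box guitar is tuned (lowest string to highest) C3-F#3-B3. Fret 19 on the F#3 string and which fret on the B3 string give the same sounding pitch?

Fret 19 on F#3 is MIDI 54 + 19 = 73 (C#5). On the B3 string (open MIDI 59), that pitch is 73 − 59 = fret 14.

14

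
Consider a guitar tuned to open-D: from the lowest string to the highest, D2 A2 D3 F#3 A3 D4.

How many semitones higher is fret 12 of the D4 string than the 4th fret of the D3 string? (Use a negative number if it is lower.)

20 semitones

D4 at fret 12 → D5 (MIDI 74); D3 at fret 4 → F#3 (MIDI 54).
74 − 54 = 20, so the two pitches are 20 semitones apart.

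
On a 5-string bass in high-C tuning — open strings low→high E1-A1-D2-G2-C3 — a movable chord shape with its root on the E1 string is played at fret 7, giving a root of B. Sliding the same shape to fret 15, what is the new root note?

G

Moving from fret 7 to fret 15 shifts the root by 8 semitones.
B up 8 semitones is G.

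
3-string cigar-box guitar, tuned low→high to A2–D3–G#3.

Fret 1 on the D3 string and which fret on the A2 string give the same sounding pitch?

D3 at fret 1 is D3 + 1 semitone = D#3.
The open A2 string is 5 semitones below the open D3, so the same pitch on the A2 string lies at fret 1 + 5 = 6.

6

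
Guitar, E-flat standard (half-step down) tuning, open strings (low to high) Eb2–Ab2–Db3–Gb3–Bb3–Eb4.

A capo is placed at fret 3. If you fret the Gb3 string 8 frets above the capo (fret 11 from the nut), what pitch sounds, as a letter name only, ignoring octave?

F

The capo raises the open Gb3 by 3 semitones to A3; fretting 8 more gives Gb3 + 3 + 8 = Gb3 + 11 semitones, landing on F.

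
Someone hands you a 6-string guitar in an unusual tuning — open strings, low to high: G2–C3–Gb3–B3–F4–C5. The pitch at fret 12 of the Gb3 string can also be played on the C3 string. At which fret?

18

Gb3 at fret 12 is Gb3 + 12 semitones = Gb4.
The open C3 string is 6 semitones below the open Gb3, so the same pitch on the C3 string lies at fret 12 + 6 = 18.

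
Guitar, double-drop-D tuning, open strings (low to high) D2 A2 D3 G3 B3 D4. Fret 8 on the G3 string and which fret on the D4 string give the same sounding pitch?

G3 at fret 8 is G3 + 8 semitones = D#4.
The open D4 string is 7 semitones above the open G3, so the same pitch on the D4 string lies at fret 8 − 7 = 1.

1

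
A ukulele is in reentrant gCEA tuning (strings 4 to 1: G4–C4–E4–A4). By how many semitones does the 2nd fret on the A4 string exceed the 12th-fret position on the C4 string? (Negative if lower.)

-1 semitone

A4 at fret 2 → B4 (MIDI 71); C4 at fret 12 → C5 (MIDI 72).
71 − 72 = -1, so the two pitches are 1 semitone apart.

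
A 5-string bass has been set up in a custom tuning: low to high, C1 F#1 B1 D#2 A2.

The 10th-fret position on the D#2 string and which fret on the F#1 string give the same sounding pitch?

19

D#2 at fret 10 is D#2 + 10 semitones = C#3.
The open F#1 string is 9 semitones below the open D#2, so the same pitch on the F#1 string lies at fret 10 + 9 = 19.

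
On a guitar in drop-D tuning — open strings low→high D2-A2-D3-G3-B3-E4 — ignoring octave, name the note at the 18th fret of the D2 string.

Each fret is one semitone, so D2 + 18 = G#.
(Equivalently spelled Ab.)

G#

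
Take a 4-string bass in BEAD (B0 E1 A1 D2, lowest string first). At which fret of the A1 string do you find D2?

D2 is 5 semitones above the open A1 (A–A#–B–C–C#–D), so it sits at fret 5.

5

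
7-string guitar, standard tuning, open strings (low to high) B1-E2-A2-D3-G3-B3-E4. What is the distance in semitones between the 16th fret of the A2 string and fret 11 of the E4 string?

A2 at fret 16 → C#4 (MIDI 61); E4 at fret 11 → D#5 (MIDI 75).
61 − 75 = -14, so the two pitches are 14 semitones apart, with D#5 the higher.

14 semitones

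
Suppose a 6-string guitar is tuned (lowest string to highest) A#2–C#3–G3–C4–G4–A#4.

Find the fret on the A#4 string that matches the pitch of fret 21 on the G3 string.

G3 at fret 21 is G3 + 21 semitones = E5.
The open A#4 string is 15 semitones above the open G3, so the same pitch on the A#4 string lies at fret 21 − 15 = 6.

6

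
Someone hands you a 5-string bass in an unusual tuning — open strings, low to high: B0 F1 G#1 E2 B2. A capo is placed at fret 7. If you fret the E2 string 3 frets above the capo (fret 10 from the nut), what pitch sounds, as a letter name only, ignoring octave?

The capo raises the open E2 by 7 semitones to B2; fretting 3 more gives E2 + 7 + 3 = E2 + 10 semitones, landing on D.

D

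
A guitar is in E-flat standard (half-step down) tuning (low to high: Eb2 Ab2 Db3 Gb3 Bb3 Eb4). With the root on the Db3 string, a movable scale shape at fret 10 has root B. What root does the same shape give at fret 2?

Eb

Moving from fret 10 to fret 2 shifts the root by -8 semitones.
B down 8 semitones is Eb.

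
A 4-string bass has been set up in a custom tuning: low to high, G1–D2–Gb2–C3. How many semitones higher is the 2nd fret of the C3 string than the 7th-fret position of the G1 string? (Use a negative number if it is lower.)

12 semitones

C3 at fret 2 → D3 (MIDI 50); G1 at fret 7 → D2 (MIDI 38).
50 − 38 = 12, so the two pitches are 12 semitones apart.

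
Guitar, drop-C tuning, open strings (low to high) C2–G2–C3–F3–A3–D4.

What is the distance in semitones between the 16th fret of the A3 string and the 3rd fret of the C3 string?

22 semitones

A3 at fret 16 → C#5 (MIDI 73); C3 at fret 3 → D#3 (MIDI 51).
73 − 51 = 22, so the two pitches are 22 semitones apart, with C#5 the higher.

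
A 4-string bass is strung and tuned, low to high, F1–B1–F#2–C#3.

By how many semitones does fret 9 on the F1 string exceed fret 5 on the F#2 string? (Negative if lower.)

-9 semitones

F1 at fret 9 → D2 (MIDI 38); F#2 at fret 5 → B2 (MIDI 47).
38 − 47 = -9, so the two pitches are 9 semitones apart.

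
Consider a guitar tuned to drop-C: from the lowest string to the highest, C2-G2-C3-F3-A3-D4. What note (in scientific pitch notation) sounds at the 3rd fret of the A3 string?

C4

Each fret is one semitone, so A3 + 3 = C4.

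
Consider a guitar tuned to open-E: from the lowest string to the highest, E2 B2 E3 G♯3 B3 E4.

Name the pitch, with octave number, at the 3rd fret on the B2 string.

D3

Each fret is one semitone, so B2 + 3 = D3.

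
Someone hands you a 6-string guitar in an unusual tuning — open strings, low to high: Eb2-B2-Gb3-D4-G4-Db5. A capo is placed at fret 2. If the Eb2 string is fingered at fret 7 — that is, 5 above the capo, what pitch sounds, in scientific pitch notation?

The capo raises the open Eb2 by 2 semitones to F2; fretting 5 more gives Eb2 + 2 + 5 = Eb2 + 7 semitones = Bb2.

Bb2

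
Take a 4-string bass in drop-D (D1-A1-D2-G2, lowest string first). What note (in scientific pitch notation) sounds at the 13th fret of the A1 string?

A#2

Each fret is one semitone, so A1 + 13 = A#2.
(Equivalently spelled Bb2.)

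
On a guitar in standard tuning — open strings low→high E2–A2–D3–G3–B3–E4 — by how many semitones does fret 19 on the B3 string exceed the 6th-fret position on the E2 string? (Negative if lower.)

B3 at fret 19 → F#5 (MIDI 78); E2 at fret 6 → A#2 (MIDI 46).
78 − 46 = 32, so the two pitches are 32 semitones apart.

32 semitones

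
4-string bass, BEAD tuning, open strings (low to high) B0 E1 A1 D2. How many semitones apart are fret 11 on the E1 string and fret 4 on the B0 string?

E1 at fret 11 → D#2 (MIDI 39); B0 at fret 4 → D#1 (MIDI 27).
39 − 27 = 12, so the two pitches are 12 semitones apart, with D#2 the higher.

12 semitones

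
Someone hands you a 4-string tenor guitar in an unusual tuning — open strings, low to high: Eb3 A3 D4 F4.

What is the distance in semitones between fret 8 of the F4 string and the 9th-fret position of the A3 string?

F4 at fret 8 → Db5 (MIDI 73); A3 at fret 9 → Gb4 (MIDI 66).
73 − 66 = 7, so the two pitches are 7 semitones apart, with Db5 the higher.

7 semitones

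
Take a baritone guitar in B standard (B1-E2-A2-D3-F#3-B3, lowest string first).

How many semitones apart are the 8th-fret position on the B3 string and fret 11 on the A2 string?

B3 at fret 8 → G4 (MIDI 67); A2 at fret 11 → G#3 (MIDI 56).
67 − 56 = 11, so the two pitches are 11 semitones apart, with G4 the higher.

11 semitones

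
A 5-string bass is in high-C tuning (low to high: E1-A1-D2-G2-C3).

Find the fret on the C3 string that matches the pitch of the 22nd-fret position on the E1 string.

2

Fret 22 on E1 is MIDI 28 + 22 = 50 (D3). On the C3 string (open MIDI 48), that pitch is 50 − 48 = fret 2.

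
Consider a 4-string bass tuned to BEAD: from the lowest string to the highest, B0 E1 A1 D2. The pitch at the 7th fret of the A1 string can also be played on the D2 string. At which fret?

A1 at fret 7 is A1 + 7 semitones = E2.
The open D2 string is 5 semitones above the open A1, so the same pitch on the D2 string lies at fret 7 − 5 = 2.

2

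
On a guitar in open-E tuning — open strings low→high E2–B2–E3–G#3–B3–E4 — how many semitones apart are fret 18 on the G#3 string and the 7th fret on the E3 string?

15 semitones

G#3 at fret 18 → D5 (MIDI 74); E3 at fret 7 → B3 (MIDI 59).
74 − 59 = 15, so the two pitches are 15 semitones apart, with D5 the higher.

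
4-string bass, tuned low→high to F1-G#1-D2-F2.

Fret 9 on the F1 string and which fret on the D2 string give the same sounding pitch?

F1 at fret 9 is F1 + 9 semitones = D2.
The open D2 string is 9 semitones above the open F1, so the same pitch on the D2 string lies at fret 9 − 9 = 0.

0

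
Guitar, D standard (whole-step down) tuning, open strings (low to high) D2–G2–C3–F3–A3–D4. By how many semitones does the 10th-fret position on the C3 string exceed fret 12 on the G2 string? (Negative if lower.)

C3 at fret 10 → A♯3 (MIDI 58); G2 at fret 12 → G3 (MIDI 55).
58 − 55 = 3, so the two pitches are 3 semitones apart.

3 semitones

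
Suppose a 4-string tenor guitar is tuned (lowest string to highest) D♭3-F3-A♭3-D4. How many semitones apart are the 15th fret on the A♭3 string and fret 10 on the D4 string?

A♭3 at fret 15 → B4 (MIDI 71); D4 at fret 10 → C5 (MIDI 72).
71 − 72 = -1, so the two pitches are 1 semitone apart, with C5 the higher.

1 semitone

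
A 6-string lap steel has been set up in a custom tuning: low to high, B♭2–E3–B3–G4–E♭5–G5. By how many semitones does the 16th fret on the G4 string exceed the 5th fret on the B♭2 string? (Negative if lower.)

32 semitones

G4 at fret 16 → B5 (MIDI 83); B♭2 at fret 5 → E♭3 (MIDI 51).
83 − 51 = 32, so the two pitches are 32 semitones apart.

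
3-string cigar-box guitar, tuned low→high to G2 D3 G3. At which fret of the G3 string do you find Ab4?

Ab4 is 13 semitones above the open G3 (G–Ab–A–Bb–…–Gb–G–Ab), so it sits at fret 13.

13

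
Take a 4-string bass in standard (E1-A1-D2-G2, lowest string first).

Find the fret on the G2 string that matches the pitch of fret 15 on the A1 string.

Fret 15 on A1 is MIDI 33 + 15 = 48 (C3). On the G2 string (open MIDI 43), that pitch is 48 − 43 = fret 5.

5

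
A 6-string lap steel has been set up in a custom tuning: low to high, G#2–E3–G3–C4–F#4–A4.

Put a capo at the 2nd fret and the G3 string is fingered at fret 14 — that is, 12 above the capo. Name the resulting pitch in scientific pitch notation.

The capo raises the open G3 by 2 semitones to A3; fretting 12 more gives G3 + 2 + 12 = G3 + 14 semitones = A4.

A4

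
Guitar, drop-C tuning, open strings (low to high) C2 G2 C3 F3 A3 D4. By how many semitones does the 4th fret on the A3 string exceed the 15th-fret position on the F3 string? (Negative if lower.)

A3 at fret 4 → C♯4 (MIDI 61); F3 at fret 15 → G♯4 (MIDI 68).
61 − 68 = -7, so the two pitches are 7 semitones apart.

-7 semitones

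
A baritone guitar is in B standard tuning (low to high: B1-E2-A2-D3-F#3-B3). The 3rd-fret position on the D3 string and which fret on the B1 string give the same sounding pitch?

18

D3 at fret 3 is D3 + 3 semitones = F3.
The open B1 string is 15 semitones below the open D3, so the same pitch on the B1 string lies at fret 3 + 15 = 18.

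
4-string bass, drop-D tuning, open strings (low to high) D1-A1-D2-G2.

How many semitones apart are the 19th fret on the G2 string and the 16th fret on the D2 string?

G2 at fret 19 → D4 (MIDI 62); D2 at fret 16 → F♯3 (MIDI 54).
62 − 54 = 8, so the two pitches are 8 semitones apart, with D4 the higher.

8 semitones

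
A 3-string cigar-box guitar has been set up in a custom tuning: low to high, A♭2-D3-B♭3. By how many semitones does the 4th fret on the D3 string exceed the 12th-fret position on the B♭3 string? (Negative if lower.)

D3 at fret 4 → G♭3 (MIDI 54); B♭3 at fret 12 → B♭4 (MIDI 70).
54 − 70 = -16, so the two pitches are 16 semitones apart.

-16 semitones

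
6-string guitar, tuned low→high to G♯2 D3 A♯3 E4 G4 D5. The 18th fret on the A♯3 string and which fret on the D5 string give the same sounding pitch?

2

A♯3 at fret 18 is A♯3 + 18 semitones = E5.
The open D5 string is 16 semitones above the open A♯3, so the same pitch on the D5 string lies at fret 18 − 16 = 2.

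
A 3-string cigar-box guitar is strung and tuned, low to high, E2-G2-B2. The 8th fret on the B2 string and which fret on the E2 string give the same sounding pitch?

Fret 8 on B2 is MIDI 47 + 8 = 55 (G3). On the E2 string (open MIDI 40), that pitch is 55 − 40 = fret 15.

15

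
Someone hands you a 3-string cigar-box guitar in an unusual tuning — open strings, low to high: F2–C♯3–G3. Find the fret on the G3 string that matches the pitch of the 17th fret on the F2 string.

Fret 17 on F2 is MIDI 41 + 17 = 58 (A♯3). On the G3 string (open MIDI 55), that pitch is 58 − 55 = fret 3.

3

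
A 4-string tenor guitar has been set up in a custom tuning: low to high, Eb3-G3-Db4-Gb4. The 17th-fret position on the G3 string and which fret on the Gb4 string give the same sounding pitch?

6

G3 at fret 17 is G3 + 17 semitones = C5.
The open Gb4 string is 11 semitones above the open G3, so the same pitch on the Gb4 string lies at fret 17 − 11 = 6.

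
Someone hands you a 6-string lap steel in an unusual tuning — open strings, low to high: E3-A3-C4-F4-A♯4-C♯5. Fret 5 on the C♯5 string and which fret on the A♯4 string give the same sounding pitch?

Fret 5 on C♯5 is MIDI 73 + 5 = 78 (F♯5). On the A♯4 string (open MIDI 70), that pitch is 78 − 70 = fret 8.

8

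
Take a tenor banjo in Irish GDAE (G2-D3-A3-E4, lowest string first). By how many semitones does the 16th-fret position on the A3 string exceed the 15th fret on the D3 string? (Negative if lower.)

A3 at fret 16 → C♯5 (MIDI 73); D3 at fret 15 → F4 (MIDI 65).
73 − 65 = 8, so the two pitches are 8 semitones apart.

8 semitones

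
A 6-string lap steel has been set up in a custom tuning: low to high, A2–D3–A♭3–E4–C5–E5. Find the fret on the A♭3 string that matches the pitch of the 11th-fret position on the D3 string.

5

Fret 11 on D3 is MIDI 50 + 11 = 61 (D♭4). On the A♭3 string (open MIDI 56), that pitch is 61 − 56 = fret 5.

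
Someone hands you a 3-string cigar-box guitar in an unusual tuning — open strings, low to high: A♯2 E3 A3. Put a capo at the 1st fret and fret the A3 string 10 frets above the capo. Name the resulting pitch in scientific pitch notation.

G♯4

The capo raises the open A3 by 1 semitone to A♯3; fretting 10 more gives A3 + 1 + 10 = A3 + 11 semitones = G♯4.
(Also written A♭.)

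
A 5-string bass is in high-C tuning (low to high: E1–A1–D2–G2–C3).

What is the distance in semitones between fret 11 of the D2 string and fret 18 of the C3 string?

D2 at fret 11 → C♯3 (MIDI 49); C3 at fret 18 → F♯4 (MIDI 66).
49 − 66 = -17, so the two pitches are 17 semitones apart, with F♯4 the higher.

17 semitones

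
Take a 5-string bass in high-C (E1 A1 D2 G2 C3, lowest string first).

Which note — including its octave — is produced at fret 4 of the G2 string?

Each fret is one semitone, so G2 + 4 = B2.

B2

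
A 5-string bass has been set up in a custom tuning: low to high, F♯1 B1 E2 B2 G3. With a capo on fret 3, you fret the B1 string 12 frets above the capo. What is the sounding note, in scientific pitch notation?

D3

The capo raises the open B1 by 3 semitones to D2; fretting 12 more gives B1 + 3 + 12 = B1 + 15 semitones = D3.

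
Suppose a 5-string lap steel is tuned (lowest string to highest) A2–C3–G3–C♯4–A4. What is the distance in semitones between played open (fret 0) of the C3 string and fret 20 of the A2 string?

17 semitones

C3 at fret 0 → C3 (MIDI 48); A2 at fret 20 → F4 (MIDI 65).
48 − 65 = -17, so the two pitches are 17 semitones apart, with F4 the higher.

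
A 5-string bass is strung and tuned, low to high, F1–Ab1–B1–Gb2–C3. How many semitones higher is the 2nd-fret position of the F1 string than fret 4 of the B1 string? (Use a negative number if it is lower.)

-8 semitones

F1 at fret 2 → G1 (MIDI 31); B1 at fret 4 → Eb2 (MIDI 39).
31 − 39 = -8, so the two pitches are 8 semitones apart.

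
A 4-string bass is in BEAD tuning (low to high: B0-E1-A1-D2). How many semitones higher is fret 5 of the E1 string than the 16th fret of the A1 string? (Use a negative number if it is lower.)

-16 semitones

E1 at fret 5 → A1 (MIDI 33); A1 at fret 16 → C#3 (MIDI 49).
33 − 49 = -16, so the two pitches are 16 semitones apart.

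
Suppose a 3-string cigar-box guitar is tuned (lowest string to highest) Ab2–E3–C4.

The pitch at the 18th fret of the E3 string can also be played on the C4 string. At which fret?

10

E3 at fret 18 is E3 + 18 semitones = Bb4.
The open C4 string is 8 semitones above the open E3, so the same pitch on the C4 string lies at fret 18 − 8 = 10.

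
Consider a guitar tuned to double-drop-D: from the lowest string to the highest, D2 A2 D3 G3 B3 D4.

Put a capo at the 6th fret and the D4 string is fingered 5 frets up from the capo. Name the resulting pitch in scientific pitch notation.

C#5

The capo raises the open D4 by 6 semitones to G#4; fretting 5 more gives D4 + 6 + 5 = D4 + 11 semitones = C#5.
(Also written Db.)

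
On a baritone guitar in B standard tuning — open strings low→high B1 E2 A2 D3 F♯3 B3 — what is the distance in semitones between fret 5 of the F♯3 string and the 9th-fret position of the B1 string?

15 semitones

F♯3 at fret 5 → B3 (MIDI 59); B1 at fret 9 → G♯2 (MIDI 44).
59 − 44 = 15, so the two pitches are 15 semitones apart, with B3 the higher.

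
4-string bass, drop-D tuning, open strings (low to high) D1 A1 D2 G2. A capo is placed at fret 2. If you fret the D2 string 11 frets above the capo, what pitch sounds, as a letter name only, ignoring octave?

D♯

The capo raises the open D2 by 2 semitones to E2; fretting 11 more gives D2 + 2 + 11 = D2 + 13 semitones, landing on D♯.
(Also written E♭.)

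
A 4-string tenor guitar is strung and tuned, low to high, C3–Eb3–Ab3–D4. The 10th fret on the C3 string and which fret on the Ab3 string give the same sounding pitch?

2

C3 at fret 10 is C3 + 10 semitones = Bb3.
The open Ab3 string is 8 semitones above the open C3, so the same pitch on the Ab3 string lies at fret 10 − 8 = 2.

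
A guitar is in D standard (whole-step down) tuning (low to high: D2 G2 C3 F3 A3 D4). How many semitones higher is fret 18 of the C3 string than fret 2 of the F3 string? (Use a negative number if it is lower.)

11 semitones

C3 at fret 18 → F#4 (MIDI 66); F3 at fret 2 → G3 (MIDI 55).
66 − 55 = 11, so the two pitches are 11 semitones apart.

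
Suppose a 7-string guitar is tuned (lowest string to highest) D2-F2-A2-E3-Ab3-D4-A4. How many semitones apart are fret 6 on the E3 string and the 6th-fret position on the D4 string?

E3 at fret 6 → Bb3 (MIDI 58); D4 at fret 6 → Ab4 (MIDI 68).
58 − 68 = -10, so the two pitches are 10 semitones apart, with Ab4 the higher.

10 semitones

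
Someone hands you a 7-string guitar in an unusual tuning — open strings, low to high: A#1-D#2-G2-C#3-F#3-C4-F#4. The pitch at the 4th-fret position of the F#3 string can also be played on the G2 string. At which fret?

Fret 4 on F#3 is MIDI 54 + 4 = 58 (A#3). On the G2 string (open MIDI 43), that pitch is 58 − 43 = fret 15.

15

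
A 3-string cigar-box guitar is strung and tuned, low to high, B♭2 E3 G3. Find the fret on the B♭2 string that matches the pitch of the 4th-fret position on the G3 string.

Fret 4 on G3 is MIDI 55 + 4 = 59 (B3). On the B♭2 string (open MIDI 46), that pitch is 59 − 46 = fret 13.

13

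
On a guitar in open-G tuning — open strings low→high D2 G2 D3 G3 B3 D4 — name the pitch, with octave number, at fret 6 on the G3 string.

Each fret is one semitone, so G3 + 6 = C#4.

C#4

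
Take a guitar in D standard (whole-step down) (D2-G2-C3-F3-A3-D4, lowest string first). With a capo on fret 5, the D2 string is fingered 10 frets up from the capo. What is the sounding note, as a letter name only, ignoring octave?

The capo raises the open D2 by 5 semitones to G2; fretting 10 more gives D2 + 5 + 10 = D2 + 15 semitones, landing on F.

F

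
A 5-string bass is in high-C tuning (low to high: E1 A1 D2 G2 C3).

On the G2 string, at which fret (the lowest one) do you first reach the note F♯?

11

From G2, count semitones up the chromatic scale until reaching F♯: G–G#–A–A#–…–E–F–F# — 11 steps.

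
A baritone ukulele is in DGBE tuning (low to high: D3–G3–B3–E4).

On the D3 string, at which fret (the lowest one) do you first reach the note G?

From D3, count semitones up the chromatic scale until reaching G: D–D#–E–F–F#–G — 5 steps.

5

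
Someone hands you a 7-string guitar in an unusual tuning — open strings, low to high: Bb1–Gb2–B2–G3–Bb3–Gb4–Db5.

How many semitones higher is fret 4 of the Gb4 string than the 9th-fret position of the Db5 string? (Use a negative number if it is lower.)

Gb4 at fret 4 → Bb4 (MIDI 70); Db5 at fret 9 → Bb5 (MIDI 82).
70 − 82 = -12, so the two pitches are 12 semitones apart.

-12 semitones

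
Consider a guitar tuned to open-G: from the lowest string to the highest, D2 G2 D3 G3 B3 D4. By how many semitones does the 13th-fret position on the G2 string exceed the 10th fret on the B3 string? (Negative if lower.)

-13 semitones

G2 at fret 13 → G#3 (MIDI 56); B3 at fret 10 → A4 (MIDI 69).
56 − 69 = -13, so the two pitches are 13 semitones apart.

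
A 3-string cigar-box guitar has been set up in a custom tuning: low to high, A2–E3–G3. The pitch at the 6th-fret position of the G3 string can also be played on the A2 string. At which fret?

G3 at fret 6 is G3 + 6 semitones = C#4.
The open A2 string is 10 semitones below the open G3, so the same pitch on the A2 string lies at fret 6 + 10 = 16.

16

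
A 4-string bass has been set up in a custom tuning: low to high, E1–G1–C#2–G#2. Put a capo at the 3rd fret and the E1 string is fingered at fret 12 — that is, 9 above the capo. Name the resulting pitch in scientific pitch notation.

The capo raises the open E1 by 3 semitones to G1; fretting 9 more gives E1 + 3 + 9 = E1 + 12 semitones = E2.

E2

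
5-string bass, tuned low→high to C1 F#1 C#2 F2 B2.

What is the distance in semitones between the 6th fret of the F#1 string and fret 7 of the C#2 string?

8 semitones

F#1 at fret 6 → C2 (MIDI 36); C#2 at fret 7 → G#2 (MIDI 44).
36 − 44 = -8, so the two pitches are 8 semitones apart, with G#2 the higher.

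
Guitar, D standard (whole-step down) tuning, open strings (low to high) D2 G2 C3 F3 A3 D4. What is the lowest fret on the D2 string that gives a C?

From D2, count semitones up the chromatic scale until reaching C: D–D#–E–F–…–A#–B–C — 10 steps.

10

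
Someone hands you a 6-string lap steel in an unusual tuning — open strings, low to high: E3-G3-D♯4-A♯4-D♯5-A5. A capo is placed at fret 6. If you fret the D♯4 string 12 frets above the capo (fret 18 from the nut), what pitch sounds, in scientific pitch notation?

A5

The capo raises the open D♯4 by 6 semitones to A4; fretting 12 more gives D♯4 + 6 + 12 = D♯4 + 18 semitones = A5.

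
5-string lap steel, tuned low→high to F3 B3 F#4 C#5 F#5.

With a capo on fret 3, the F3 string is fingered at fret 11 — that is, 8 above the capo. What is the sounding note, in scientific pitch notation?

The capo raises the open F3 by 3 semitones to G#3; fretting 8 more gives F3 + 3 + 8 = F3 + 11 semitones = E4.

E4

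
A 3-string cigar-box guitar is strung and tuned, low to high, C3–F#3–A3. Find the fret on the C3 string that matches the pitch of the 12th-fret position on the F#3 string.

18

Fret 12 on F#3 is MIDI 54 + 12 = 66 (F#4). On the C3 string (open MIDI 48), that pitch is 66 − 48 = fret 18.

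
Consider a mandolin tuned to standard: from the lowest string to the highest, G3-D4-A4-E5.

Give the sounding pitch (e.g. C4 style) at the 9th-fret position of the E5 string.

The open E5 string plus 9 semitones: E–F–F#–G–G#–A–A#–B–C–C#.
The walk passes from B into C once, so the octave number goes from 5 to 6.
(Equivalently spelled Db6.)

C#6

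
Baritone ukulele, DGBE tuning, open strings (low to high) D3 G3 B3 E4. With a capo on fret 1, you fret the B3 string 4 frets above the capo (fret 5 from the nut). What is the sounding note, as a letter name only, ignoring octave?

The capo raises the open B3 by 1 semitone to C4; fretting 4 more gives B3 + 1 + 4 = B3 + 5 semitones, landing on E.

E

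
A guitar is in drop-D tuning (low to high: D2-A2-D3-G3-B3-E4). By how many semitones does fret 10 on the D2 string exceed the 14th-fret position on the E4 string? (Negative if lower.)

D2 at fret 10 → C3 (MIDI 48); E4 at fret 14 → F#5 (MIDI 78).
48 − 78 = -30, so the two pitches are 30 semitones apart.

-30 semitones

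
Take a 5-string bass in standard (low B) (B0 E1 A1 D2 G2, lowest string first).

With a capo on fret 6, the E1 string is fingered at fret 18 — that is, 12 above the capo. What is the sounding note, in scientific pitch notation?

The capo raises the open E1 by 6 semitones to A#1; fretting 12 more gives E1 + 6 + 12 = E1 + 18 semitones = A#2.
(Also written Bb.)

A#2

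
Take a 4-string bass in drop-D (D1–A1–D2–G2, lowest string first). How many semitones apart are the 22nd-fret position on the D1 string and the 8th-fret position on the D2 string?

2 semitones

D1 at fret 22 → C3 (MIDI 48); D2 at fret 8 → A♯2 (MIDI 46).
48 − 46 = 2, so the two pitches are 2 semitones apart, with C3 the higher.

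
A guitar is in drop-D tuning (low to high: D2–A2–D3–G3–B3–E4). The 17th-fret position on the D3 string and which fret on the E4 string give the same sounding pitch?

Fret 17 on D3 is MIDI 50 + 17 = 67 (G4). On the E4 string (open MIDI 64), that pitch is 67 − 64 = fret 3.

3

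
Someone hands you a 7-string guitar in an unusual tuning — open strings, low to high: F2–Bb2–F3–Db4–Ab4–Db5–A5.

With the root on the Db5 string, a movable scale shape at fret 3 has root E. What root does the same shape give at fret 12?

Db

Moving from fret 3 to fret 12 shifts the root by 9 semitones.
E up 9 semitones is Db.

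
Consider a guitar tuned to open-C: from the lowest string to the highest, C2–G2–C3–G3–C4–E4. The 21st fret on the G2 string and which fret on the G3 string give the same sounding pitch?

Fret 21 on G2 is MIDI 43 + 21 = 64 (E4). On the G3 string (open MIDI 55), that pitch is 64 − 55 = fret 9.

9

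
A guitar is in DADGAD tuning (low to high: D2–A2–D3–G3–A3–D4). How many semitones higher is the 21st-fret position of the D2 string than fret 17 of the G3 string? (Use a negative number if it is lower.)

-13 semitones

D2 at fret 21 → B3 (MIDI 59); G3 at fret 17 → C5 (MIDI 72).
59 − 72 = -13, so the two pitches are 13 semitones apart.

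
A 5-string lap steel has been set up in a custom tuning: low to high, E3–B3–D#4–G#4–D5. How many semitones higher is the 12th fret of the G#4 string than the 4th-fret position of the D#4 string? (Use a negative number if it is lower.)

13 semitones

G#4 at fret 12 → G#5 (MIDI 80); D#4 at fret 4 → G4 (MIDI 67).
80 − 67 = 13, so the two pitches are 13 semitones apart.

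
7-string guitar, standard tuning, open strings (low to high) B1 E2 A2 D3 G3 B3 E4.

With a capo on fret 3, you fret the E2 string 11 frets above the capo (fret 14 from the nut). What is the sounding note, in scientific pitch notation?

The capo raises the open E2 by 3 semitones to G2; fretting 11 more gives E2 + 3 + 11 = E2 + 14 semitones = F#3.
(Also written Gb.)

F#3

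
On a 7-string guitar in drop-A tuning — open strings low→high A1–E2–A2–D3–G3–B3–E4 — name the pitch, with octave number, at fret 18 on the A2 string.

The open A2 string plus 18 semitones: A–A#–B–C–…–C#–D–D#.
The walk passes from B into C 2 times, so the octave number goes from 2 to 4.

D♯4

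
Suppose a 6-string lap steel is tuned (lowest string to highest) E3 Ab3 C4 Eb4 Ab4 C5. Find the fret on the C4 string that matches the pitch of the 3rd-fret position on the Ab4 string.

11

Fret 3 on Ab4 is MIDI 68 + 3 = 71 (B4). On the C4 string (open MIDI 60), that pitch is 71 − 60 = fret 11.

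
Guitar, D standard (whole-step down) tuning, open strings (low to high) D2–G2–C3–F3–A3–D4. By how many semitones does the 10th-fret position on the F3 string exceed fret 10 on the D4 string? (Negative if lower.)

F3 at fret 10 → D♯4 (MIDI 63); D4 at fret 10 → C5 (MIDI 72).
63 − 72 = -9, so the two pitches are 9 semitones apart.

-9 semitones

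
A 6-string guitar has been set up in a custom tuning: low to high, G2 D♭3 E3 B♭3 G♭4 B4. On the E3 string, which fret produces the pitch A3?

5

A3 is 5 semitones above the open E3 (E–F–Gb–G–Ab–A), so it sits at fret 5.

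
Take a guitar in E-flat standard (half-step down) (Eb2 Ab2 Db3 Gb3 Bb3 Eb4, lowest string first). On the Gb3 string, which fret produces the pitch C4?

C4 is 6 semitones above the open Gb3 (Gb–G–Ab–A–Bb–B–C), so it sits at fret 6.

6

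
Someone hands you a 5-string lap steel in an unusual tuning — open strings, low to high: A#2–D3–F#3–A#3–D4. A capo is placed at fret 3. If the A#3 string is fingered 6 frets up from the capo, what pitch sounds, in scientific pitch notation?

The capo raises the open A#3 by 3 semitones to C#4; fretting 6 more gives A#3 + 3 + 6 = A#3 + 9 semitones = G4.

G4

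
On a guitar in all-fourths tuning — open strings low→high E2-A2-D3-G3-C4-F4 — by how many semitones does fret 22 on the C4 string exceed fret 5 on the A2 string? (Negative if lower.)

C4 at fret 22 → A♯5 (MIDI 82); A2 at fret 5 → D3 (MIDI 50).
82 − 50 = 32, so the two pitches are 32 semitones apart.

32 semitones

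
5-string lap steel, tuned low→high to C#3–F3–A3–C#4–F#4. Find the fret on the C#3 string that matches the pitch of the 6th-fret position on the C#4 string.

18

C#4 at fret 6 is C#4 + 6 semitones = G4.
The open C#3 string is 12 semitones below the open C#4, so the same pitch on the C#3 string lies at fret 6 + 12 = 18.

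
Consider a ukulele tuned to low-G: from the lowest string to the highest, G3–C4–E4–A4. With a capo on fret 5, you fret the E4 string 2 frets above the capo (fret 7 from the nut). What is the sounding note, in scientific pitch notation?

The capo raises the open E4 by 5 semitones to A4; fretting 2 more gives E4 + 5 + 2 = E4 + 7 semitones = B4.

B4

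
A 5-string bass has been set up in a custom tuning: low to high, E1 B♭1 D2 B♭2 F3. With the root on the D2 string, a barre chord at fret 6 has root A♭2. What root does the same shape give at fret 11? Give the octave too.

Moving from fret 6 to fret 11 shifts the root by 5 semitones.
A♭2 up 5 semitones is D♭3.

D♭3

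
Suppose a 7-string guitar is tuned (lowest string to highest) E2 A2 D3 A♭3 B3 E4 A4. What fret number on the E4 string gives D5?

D5 is 10 semitones above the open E4 (E–F–Gb–G–…–C–Db–D), so it sits at fret 10.

10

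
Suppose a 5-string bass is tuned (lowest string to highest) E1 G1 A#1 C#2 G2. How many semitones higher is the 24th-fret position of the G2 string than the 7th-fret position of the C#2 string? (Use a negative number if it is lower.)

23 semitones

G2 at fret 24 → G4 (MIDI 67); C#2 at fret 7 → G#2 (MIDI 44).
67 − 44 = 23, so the two pitches are 23 semitones apart.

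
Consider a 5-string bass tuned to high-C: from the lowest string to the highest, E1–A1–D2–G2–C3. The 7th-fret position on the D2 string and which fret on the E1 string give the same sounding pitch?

17

D2 at fret 7 is D2 + 7 semitones = A2.
The open E1 string is 10 semitones below the open D2, so the same pitch on the E1 string lies at fret 7 + 10 = 17.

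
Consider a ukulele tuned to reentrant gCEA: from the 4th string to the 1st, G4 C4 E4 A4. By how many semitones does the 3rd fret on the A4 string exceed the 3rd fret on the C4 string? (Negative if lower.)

9 semitones

A4 at fret 3 → C5 (MIDI 72); C4 at fret 3 → D#4 (MIDI 63).
72 − 63 = 9, so the two pitches are 9 semitones apart.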